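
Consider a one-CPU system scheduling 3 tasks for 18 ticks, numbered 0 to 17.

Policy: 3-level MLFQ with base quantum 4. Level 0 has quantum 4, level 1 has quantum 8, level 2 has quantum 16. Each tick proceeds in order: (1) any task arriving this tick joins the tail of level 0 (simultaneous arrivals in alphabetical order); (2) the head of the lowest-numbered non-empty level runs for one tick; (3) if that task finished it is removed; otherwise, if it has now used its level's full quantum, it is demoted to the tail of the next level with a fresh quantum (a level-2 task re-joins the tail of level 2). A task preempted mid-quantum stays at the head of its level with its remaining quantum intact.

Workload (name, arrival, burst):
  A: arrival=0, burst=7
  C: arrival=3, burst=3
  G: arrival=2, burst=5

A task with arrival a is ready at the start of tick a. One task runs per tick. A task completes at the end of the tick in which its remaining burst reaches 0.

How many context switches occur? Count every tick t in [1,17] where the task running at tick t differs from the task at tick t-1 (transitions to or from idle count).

context switches = 5

t=0: L0/L1/L2 = A/-/- → run A
t=1: L0/L1/L2 = A/-/- → run A
t=2: L0/L1/L2 = AG/-/- → run A
t=3: L0/L1/L2 = AGC/-/- → run A
t=4: L0/L1/L2 = GC/A/- → run G
t=5: L0/L1/L2 = GC/A/- → run G
t=6: L0/L1/L2 = GC/A/- → run G
t=7: L0/L1/L2 = GC/A/- → run G
t=8: L0/L1/L2 = C/AG/- → run C
t=9: L0/L1/L2 = C/AG/- → run C
t=10: L0/L1/L2 = C/AG/- → run C
t=11: L0/L1/L2 = -/AG/- → run A
t=12: L0/L1/L2 = -/AG/- → run A
t=13: L0/L1/L2 = -/AG/- → run A
t=14: L0/L1/L2 = -/G/- → run G
t=15: (idle)
t=16: (idle)
t=17: (idle)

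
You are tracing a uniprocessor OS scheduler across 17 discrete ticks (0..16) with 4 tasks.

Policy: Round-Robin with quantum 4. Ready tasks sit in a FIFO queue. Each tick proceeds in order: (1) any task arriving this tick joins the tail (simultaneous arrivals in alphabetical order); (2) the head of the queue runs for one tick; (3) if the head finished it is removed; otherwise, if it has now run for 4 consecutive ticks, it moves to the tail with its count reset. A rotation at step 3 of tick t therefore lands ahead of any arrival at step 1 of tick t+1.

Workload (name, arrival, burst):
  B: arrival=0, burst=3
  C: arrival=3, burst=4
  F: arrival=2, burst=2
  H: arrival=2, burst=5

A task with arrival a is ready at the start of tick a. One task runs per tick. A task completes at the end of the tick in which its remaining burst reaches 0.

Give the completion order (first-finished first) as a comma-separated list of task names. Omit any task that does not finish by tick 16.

completion order = B, F, C, H

t=0: queue=[B] q_used=0 → run B
t=1: queue=[B] q_used=1 → run B
t=2: queue=[B,F,H] q_used=2 → run B
t=3: queue=[F,H,C] q_used=0 → run F
t=4: queue=[F,H,C] q_used=1 → run F
t=5: queue=[H,C] q_used=0 → run H
t=6: queue=[H,C] q_used=1 → run H
t=7: queue=[H,C] q_used=2 → run H
t=8: queue=[H,C] q_used=3 → run H
t=9: queue=[C,H] q_used=0 → run C
t=10: queue=[C,H] q_used=1 → run C
t=11: queue=[C,H] q_used=2 → run C
t=12: queue=[C,H] q_used=3 → run C
t=13: queue=[H] q_used=0 → run H
t=14: (idle)
t=15: (idle)
t=16: (idle)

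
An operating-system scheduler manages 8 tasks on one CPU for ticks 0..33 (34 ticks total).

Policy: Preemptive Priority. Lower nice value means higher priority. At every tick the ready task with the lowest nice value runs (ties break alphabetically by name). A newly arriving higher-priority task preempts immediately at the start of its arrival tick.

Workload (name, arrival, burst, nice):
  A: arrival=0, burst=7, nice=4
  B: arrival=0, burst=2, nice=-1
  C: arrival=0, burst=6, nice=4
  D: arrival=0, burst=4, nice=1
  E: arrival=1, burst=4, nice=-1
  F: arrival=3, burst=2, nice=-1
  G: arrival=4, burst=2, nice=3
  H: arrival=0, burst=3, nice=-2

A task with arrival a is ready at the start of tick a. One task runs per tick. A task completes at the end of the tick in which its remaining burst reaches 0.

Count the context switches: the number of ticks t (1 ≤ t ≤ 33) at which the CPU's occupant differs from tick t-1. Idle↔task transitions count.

t=0: ready={A,B,C,D,H} → run H
t=1: ready={A,B,C,D,E,H} → run H
t=2: ready={A,B,C,D,E,H} → run H
t=3: ready={A,B,C,D,E,F} → run B
t=4: ready={A,B,C,D,E,F,G} → run B
t=5: ready={A,C,D,E,F,G} → run E
t=6: ready={A,C,D,E,F,G} → run E
t=7: ready={A,C,D,E,F,G} → run E
t=8: ready={A,C,D,E,F,G} → run E
t=9: ready={A,C,D,F,G} → run F
t=10: ready={A,C,D,F,G} → run F
t=11: ready={A,C,D,G} → run D
t=12: ready={A,C,D,G} → run D
t=13: ready={A,C,D,G} → run D
t=14: ready={A,C,D,G} → run D
t=15: ready={A,C,G} → run G
t=16: ready={A,C,G} → run G
t=17: ready={A,C} → run A
t=18: ready={A,C} → run A
t=19: ready={A,C} → run A
t=20: ready={A,C} → run A
t=21: ready={A,C} → run A
t=22: ready={A,C} → run A
t=23: ready={A,C} → run A
t=24: ready={C} → run C
t=25: ready={C} → run C
t=26: ready={C} → run C
t=27: ready={C} → run C
t=28: ready={C} → run C
t=29: ready={C} → run C
t=30: (idle)
t=31: (idle)
t=32: (idle)
t=33: (idle)

context switches = 8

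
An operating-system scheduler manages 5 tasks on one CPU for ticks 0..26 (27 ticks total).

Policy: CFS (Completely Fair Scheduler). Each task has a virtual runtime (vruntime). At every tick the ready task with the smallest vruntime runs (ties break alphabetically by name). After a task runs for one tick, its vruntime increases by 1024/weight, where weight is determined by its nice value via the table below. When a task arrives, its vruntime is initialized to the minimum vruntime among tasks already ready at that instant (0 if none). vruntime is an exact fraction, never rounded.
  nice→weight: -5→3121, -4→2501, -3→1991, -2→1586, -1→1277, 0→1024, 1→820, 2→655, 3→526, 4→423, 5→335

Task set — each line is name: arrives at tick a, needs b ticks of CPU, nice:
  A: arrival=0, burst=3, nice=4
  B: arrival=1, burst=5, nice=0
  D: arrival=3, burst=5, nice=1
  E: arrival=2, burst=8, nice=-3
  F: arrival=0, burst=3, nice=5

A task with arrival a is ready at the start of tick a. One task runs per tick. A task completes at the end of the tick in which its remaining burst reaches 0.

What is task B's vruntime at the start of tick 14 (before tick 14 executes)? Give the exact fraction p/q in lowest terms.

vruntime(B, start of tick 14) = 3/1

t=0: vr[A=0 F=0] → run A
t=1: vr[A=1024/423 B=0 F=0] → run B
t=2: vr[A=1024/423 B=1 E=0 F=0] → run E
t=3: vr[A=1024/423 B=1 D=0 E=1024/1991 F=0] → run D
t=4: vr[A=1024/423 B=1 D=256/205 E=1024/1991 F=0] → run F
t=5: vr[A=1024/423 B=1 D=256/205 E=1024/1991 F=1024/335] → run E
t=6: vr[A=1024/423 B=1 D=256/205 E=2048/1991 F=1024/335] → run B
t=7: vr[A=1024/423 B=2 D=256/205 E=2048/1991 F=1024/335] → run E
t=8: vr[A=1024/423 B=2 D=256/205 E=3072/1991 F=1024/335] → run D
t=9: vr[A=1024/423 B=2 D=512/205 E=3072/1991 F=1024/335] → run E
t=10: vr[A=1024/423 B=2 D=512/205 E=4096/1991 F=1024/335] → run B
t=11: vr[A=1024/423 B=3 D=512/205 E=4096/1991 F=1024/335] → run E
t=12: vr[A=1024/423 B=3 D=512/205 E=5120/1991 F=1024/335] → run A
t=13: vr[A=2048/423 B=3 D=512/205 E=5120/1991 F=1024/335] → run D
t=14: vr[A=2048/423 B=3 D=768/205 E=5120/1991 F=1024/335] → run E
t=15: vr[A=2048/423 B=3 D=768/205 E=6144/1991 F=1024/335] → run B
t=16: vr[A=2048/423 B=4 D=768/205 E=6144/1991 F=1024/335] → run F
t=17: vr[A=2048/423 B=4 D=768/205 E=6144/1991 F=2048/335] → run E
t=18: vr[A=2048/423 B=4 D=768/205 E=7168/1991 F=2048/335] → run E
t=19: vr[A=2048/423 B=4 D=768/205 F=2048/335] → run D
t=20: vr[A=2048/423 B=4 D=1024/205 F=2048/335] → run B
t=21: vr[A=2048/423 D=1024/205 F=2048/335] → run A
t=22: vr[D=1024/205 F=2048/335] → run D
t=23: vr[F=2048/335] → run F
t=24: (idle)
t=25: (idle)
t=26: (idle)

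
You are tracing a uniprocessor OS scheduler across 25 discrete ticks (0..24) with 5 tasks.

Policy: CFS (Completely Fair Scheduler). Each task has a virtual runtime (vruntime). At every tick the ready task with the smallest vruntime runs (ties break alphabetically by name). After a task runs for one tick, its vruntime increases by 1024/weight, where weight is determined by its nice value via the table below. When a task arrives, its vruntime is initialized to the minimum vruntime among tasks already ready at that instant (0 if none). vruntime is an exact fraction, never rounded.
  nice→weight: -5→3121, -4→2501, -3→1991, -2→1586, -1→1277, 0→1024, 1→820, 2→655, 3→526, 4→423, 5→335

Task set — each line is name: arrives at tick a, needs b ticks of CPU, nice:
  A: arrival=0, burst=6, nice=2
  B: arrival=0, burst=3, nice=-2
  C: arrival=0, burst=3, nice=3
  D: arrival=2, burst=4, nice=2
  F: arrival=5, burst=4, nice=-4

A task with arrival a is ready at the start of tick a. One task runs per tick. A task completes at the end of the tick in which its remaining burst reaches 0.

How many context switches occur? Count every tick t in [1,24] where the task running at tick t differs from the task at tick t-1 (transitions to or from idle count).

context switches = 17

t=0: vr[A=0 B=0 C=0] → run A
t=1: vr[A=1024/655 B=0 C=0] → run B
t=2: vr[A=1024/655 B=512/793 C=0 D=0] → run C
t=3: vr[A=1024/655 B=512/793 C=512/263 D=0] → run D
t=4: vr[A=1024/655 B=512/793 C=512/263 D=1024/655] → run B
t=5: vr[A=1024/655 B=1024/793 C=512/263 D=1024/655 F=1024/793] → run B
t=6: vr[A=1024/655 C=512/263 D=1024/655 F=1024/793] → run F
t=7: vr[A=1024/655 C=512/263 D=1024/655 F=55296/32513] → run A
t=8: vr[A=2048/655 C=512/263 D=1024/655 F=55296/32513] → run D
t=9: vr[A=2048/655 C=512/263 D=2048/655 F=55296/32513] → run F
t=10: vr[A=2048/655 C=512/263 D=2048/655 F=68608/32513] → run C
t=11: vr[A=2048/655 C=1024/263 D=2048/655 F=68608/32513] → run F
t=12: vr[A=2048/655 C=1024/263 D=2048/655 F=81920/32513] → run F
t=13: vr[A=2048/655 C=1024/263 D=2048/655] → run A
t=14: vr[A=3072/655 C=1024/263 D=2048/655] → run D
t=15: vr[A=3072/655 C=1024/263 D=3072/655] → run C
t=16: vr[A=3072/655 D=3072/655] → run A
t=17: vr[A=4096/655 D=3072/655] → run D
t=18: vr[A=4096/655] → run A
t=19: vr[A=1024/131] → run A
t=20: (idle)
t=21: (idle)
t=22: (idle)
t=23: (idle)
t=24: (idle)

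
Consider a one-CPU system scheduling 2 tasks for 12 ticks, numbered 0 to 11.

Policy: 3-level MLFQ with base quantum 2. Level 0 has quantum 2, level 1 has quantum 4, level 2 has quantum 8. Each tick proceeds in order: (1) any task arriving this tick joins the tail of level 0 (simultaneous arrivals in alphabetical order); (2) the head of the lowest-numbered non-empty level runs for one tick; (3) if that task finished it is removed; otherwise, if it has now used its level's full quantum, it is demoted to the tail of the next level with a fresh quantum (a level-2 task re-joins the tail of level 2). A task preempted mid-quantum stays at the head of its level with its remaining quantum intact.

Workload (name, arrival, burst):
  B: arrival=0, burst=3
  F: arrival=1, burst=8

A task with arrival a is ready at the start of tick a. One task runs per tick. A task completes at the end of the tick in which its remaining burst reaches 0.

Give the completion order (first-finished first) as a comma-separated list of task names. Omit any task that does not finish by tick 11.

completion order = B, F

t=0: L0/L1/L2 = B/-/- → run B
t=1: L0/L1/L2 = BF/-/- → run B
t=2: L0/L1/L2 = F/B/- → run F
t=3: L0/L1/L2 = F/B/- → run F
t=4: L0/L1/L2 = -/BF/- → run B
t=5: L0/L1/L2 = -/F/- → run F
t=6: L0/L1/L2 = -/F/- → run F
t=7: L0/L1/L2 = -/F/- → run F
t=8: L0/L1/L2 = -/F/- → run F
t=9: L0/L1/L2 = -/-/F → run F
t=10: L0/L1/L2 = -/-/F → run F
t=11: (idle)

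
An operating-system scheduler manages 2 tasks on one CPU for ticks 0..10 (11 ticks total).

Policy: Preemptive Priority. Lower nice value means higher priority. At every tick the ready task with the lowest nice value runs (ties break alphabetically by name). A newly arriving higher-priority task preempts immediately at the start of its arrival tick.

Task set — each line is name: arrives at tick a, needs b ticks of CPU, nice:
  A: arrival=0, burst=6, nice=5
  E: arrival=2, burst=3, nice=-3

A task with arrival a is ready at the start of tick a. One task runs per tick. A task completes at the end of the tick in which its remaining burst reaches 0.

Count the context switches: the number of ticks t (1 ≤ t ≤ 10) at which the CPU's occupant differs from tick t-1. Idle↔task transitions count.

context switches = 3

t=0: ready={A} → run A
t=1: ready={A} → run A
t=2: ready={A,E} → run E
t=3: ready={A,E} → run E
t=4: ready={A,E} → run E
t=5: ready={A} → run A
t=6: ready={A} → run A
t=7: ready={A} → run A
t=8: ready={A} → run A
t=9: (idle)
t=10: (idle)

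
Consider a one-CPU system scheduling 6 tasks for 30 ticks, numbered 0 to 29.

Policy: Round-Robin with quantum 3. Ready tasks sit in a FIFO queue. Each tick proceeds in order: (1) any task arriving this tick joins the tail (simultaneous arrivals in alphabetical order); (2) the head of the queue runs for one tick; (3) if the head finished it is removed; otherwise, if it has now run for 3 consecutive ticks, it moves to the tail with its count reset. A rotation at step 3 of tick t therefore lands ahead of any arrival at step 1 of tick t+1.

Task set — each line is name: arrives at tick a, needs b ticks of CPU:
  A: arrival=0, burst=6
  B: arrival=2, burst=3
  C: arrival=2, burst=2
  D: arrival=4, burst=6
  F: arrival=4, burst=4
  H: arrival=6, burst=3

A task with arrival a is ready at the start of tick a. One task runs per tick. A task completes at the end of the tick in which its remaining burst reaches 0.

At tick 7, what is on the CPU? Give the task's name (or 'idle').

t=0: queue=[A] q_used=0 → run A
t=1: queue=[A] q_used=1 → run A
t=2: queue=[A,B,C] q_used=2 → run A
t=3: queue=[B,C,A] q_used=0 → run B
t=4: queue=[B,C,A,D,F] q_used=1 → run B
t=5: queue=[B,C,A,D,F] q_used=2 → run B
t=6: queue=[C,A,D,F,H] q_used=0 → run C
t=7: queue=[C,A,D,F,H] q_used=1 → run C
t=8: queue=[A,D,F,H] q_used=0 → run A
t=9: queue=[A,D,F,H] q_used=1 → run A
t=10: queue=[A,D,F,H] q_used=2 → run A
t=11: queue=[D,F,H] q_used=0 → run D
t=12: queue=[D,F,H] q_used=1 → run D
t=13: queue=[D,F,H] q_used=2 → run D
t=14: queue=[F,H,D] q_used=0 → run F
t=15: queue=[F,H,D] q_used=1 → run F
t=16: queue=[F,H,D] q_used=2 → run F
t=17: queue=[H,D,F] q_used=0 → run H
t=18: queue=[H,D,F] q_used=1 → run H
t=19: queue=[H,D,F] q_used=2 → run H
t=20: queue=[D,F] q_used=0 → run D
t=21: queue=[D,F] q_used=1 → run D
t=22: queue=[D,F] q_used=2 → run D
t=23: queue=[F] q_used=0 → run F
t=24: (idle)
t=25: (idle)
t=26: (idle)
t=27: (idle)
t=28: (idle)
t=29: (idle)

running at tick 7 = C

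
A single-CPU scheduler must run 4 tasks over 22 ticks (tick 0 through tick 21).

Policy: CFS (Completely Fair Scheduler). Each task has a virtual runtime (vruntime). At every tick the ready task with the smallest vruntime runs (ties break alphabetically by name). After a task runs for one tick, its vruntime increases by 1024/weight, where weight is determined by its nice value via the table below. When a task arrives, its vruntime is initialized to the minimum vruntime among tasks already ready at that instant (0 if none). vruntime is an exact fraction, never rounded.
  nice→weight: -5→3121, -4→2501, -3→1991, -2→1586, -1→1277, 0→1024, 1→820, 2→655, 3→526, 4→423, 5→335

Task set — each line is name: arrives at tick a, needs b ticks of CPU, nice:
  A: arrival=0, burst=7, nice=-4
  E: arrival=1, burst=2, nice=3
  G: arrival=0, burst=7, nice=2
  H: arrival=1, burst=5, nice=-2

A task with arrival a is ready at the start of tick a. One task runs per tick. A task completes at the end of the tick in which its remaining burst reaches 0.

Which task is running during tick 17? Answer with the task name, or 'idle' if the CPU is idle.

t=0: vr[A=0 G=0] → run A
t=1: vr[A=1024/2501 E=0 G=0 H=0] → run E
t=2: vr[A=1024/2501 E=512/263 G=0 H=0] → run G
t=3: vr[A=1024/2501 E=512/263 G=1024/655 H=0] → run H
t=4: vr[A=1024/2501 E=512/263 G=1024/655 H=512/793] → run A
t=5: vr[A=2048/2501 E=512/263 G=1024/655 H=512/793] → run H
t=6: vr[A=2048/2501 E=512/263 G=1024/655 H=1024/793] → run A
t=7: vr[A=3072/2501 E=512/263 G=1024/655 H=1024/793] → run A
t=8: vr[A=4096/2501 E=512/263 G=1024/655 H=1024/793] → run H
t=9: vr[A=4096/2501 E=512/263 G=1024/655 H=1536/793] → run G
t=10: vr[A=4096/2501 E=512/263 G=2048/655 H=1536/793] → run A
t=11: vr[A=5120/2501 E=512/263 G=2048/655 H=1536/793] → run H
t=12: vr[A=5120/2501 E=512/263 G=2048/655 H=2048/793] → run E
t=13: vr[A=5120/2501 G=2048/655 H=2048/793] → run A
t=14: vr[A=6144/2501 G=2048/655 H=2048/793] → run A
t=15: vr[G=2048/655 H=2048/793] → run H
t=16: vr[G=2048/655] → run G
t=17: vr[G=3072/655] → run G
t=18: vr[G=4096/655] → run G
t=19: vr[G=1024/131] → run G
t=20: vr[G=6144/655] → run G
t=21: (idle)

running at tick 17 = G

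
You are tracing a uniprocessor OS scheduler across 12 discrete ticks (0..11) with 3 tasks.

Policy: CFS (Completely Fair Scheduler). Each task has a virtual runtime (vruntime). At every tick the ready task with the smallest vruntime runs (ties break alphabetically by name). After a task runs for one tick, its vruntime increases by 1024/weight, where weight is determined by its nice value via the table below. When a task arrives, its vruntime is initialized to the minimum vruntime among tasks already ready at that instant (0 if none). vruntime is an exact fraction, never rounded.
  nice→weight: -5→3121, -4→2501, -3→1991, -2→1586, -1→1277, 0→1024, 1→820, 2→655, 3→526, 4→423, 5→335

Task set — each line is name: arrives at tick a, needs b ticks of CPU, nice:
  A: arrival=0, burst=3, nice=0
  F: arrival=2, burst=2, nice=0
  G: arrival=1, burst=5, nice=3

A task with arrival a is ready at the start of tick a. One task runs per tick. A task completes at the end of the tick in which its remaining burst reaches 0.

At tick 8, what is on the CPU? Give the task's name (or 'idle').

running at tick 8 = G

t=0: vr[A=0] → run A
t=1: vr[A=1 G=1] → run A
t=2: vr[A=2 F=1 G=1] → run F
t=3: vr[A=2 F=2 G=1] → run G
t=4: vr[A=2 F=2 G=775/263] → run A
t=5: vr[F=2 G=775/263] → run F
t=6: vr[G=775/263] → run G
t=7: vr[G=1287/263] → run G
t=8: vr[G=1799/263] → run G
t=9: vr[G=2311/263] → run G
t=10: (idle)
t=11: (idle)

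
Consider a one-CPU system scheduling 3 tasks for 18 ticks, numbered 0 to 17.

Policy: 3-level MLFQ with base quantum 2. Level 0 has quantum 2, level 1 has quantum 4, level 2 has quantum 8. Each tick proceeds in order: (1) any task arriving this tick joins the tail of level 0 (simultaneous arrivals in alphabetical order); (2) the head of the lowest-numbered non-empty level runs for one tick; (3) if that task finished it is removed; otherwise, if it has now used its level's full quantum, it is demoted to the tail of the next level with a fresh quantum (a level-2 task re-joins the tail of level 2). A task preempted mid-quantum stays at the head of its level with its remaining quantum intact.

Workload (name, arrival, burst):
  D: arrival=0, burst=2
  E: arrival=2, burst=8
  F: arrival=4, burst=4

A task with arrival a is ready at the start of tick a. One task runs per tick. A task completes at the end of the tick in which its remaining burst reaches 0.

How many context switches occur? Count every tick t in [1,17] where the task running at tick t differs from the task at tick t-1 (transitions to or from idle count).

t=0: L0/L1/L2 = D/-/- → run D
t=1: L0/L1/L2 = D/-/- → run D
t=2: L0/L1/L2 = E/-/- → run E
t=3: L0/L1/L2 = E/-/- → run E
t=4: L0/L1/L2 = F/E/- → run F
t=5: L0/L1/L2 = F/E/- → run F
t=6: L0/L1/L2 = -/EF/- → run E
t=7: L0/L1/L2 = -/EF/- → run E
t=8: L0/L1/L2 = -/EF/- → run E
t=9: L0/L1/L2 = -/EF/- → run E
t=10: L0/L1/L2 = -/F/E → run F
t=11: L0/L1/L2 = -/F/E → run F
t=12: L0/L1/L2 = -/-/E → run E
t=13: L0/L1/L2 = -/-/E → run E
t=14: (idle)
t=15: (idle)
t=16: (idle)
t=17: (idle)

context switches = 6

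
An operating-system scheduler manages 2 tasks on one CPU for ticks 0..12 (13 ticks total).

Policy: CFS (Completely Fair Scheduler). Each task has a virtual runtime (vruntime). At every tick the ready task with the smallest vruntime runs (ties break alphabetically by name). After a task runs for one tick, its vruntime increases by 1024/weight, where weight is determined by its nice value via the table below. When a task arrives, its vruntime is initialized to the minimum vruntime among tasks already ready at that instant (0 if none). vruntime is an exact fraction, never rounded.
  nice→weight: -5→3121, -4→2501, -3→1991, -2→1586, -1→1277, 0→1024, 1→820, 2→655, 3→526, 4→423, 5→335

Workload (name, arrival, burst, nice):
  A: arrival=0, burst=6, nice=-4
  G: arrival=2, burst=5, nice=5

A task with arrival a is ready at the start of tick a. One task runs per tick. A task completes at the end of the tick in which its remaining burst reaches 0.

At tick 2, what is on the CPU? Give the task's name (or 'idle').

t=0: vr[A=0] → run A
t=1: vr[A=1024/2501] → run A
t=2: vr[A=2048/2501 G=2048/2501] → run A
t=3: vr[A=3072/2501 G=2048/2501] → run G
t=4: vr[A=3072/2501 G=3247104/837835] → run A
t=5: vr[A=4096/2501 G=3247104/837835] → run A
t=6: vr[A=5120/2501 G=3247104/837835] → run A
t=7: vr[G=3247104/837835] → run G
t=8: vr[G=5808128/837835] → run G
t=9: vr[G=8369152/837835] → run G
t=10: vr[G=10930176/837835] → run G
t=11: (idle)
t=12: (idle)

running at tick 2 = A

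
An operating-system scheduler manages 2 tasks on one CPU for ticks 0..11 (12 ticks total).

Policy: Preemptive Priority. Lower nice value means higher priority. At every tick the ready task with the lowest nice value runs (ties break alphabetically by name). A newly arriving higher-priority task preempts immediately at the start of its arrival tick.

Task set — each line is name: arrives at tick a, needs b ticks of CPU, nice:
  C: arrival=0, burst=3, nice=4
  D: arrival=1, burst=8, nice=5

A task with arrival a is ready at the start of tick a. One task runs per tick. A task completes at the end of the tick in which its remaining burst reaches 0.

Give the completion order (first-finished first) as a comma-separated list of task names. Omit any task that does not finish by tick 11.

completion order = C, D

t=0: ready={C} → run C
t=1: ready={C,D} → run C
t=2: ready={C,D} → run C
t=3: ready={D} → run D
t=4: ready={D} → run D
t=5: ready={D} → run D
t=6: ready={D} → run D
t=7: ready={D} → run D
t=8: ready={D} → run D
t=9: ready={D} → run D
t=10: ready={D} → run D
t=11: (idle)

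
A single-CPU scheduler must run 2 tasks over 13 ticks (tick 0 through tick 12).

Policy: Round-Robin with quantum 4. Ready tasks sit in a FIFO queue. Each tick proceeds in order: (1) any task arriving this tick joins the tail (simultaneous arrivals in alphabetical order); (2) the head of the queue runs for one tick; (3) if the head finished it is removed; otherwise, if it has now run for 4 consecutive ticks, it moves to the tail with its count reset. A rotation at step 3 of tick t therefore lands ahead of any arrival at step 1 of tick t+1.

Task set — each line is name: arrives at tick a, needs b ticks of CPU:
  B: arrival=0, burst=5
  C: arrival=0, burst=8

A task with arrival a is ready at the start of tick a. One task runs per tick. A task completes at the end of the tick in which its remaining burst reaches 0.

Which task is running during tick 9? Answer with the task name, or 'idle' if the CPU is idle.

t=0: queue=[B,C] q_used=0 → run B
t=1: queue=[B,C] q_used=1 → run B
t=2: queue=[B,C] q_used=2 → run B
t=3: queue=[B,C] q_used=3 → run B
t=4: queue=[C,B] q_used=0 → run C
t=5: queue=[C,B] q_used=1 → run C
t=6: queue=[C,B] q_used=2 → run C
t=7: queue=[C,B] q_used=3 → run C
t=8: queue=[B,C] q_used=0 → run B
t=9: queue=[C] q_used=0 → run C
t=10: queue=[C] q_used=1 → run C
t=11: queue=[C] q_used=2 → run C
t=12: queue=[C] q_used=3 → run C

running at tick 9 = C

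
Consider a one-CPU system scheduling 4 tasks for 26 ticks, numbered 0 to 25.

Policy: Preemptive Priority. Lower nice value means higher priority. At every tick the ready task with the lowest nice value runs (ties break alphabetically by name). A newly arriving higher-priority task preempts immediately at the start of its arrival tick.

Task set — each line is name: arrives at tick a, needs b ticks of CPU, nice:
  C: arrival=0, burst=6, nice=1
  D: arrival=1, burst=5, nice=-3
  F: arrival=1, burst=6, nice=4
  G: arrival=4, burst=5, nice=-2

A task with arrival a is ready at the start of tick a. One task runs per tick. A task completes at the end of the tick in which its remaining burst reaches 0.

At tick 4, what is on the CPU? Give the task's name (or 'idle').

t=0: ready={C} → run C
t=1: ready={C,D,F} → run D
t=2: ready={C,D,F} → run D
t=3: ready={C,D,F} → run D
t=4: ready={C,D,F,G} → run D
t=5: ready={C,D,F,G} → run D
t=6: ready={C,F,G} → run G
t=7: ready={C,F,G} → run G
t=8: ready={C,F,G} → run G
t=9: ready={C,F,G} → run G
t=10: ready={C,F,G} → run G
t=11: ready={C,F} → run C
t=12: ready={C,F} → run C
t=13: ready={C,F} → run C
t=14: ready={C,F} → run C
t=15: ready={C,F} → run C
t=16: ready={F} → run F
t=17: ready={F} → run F
t=18: ready={F} → run F
t=19: ready={F} → run F
t=20: ready={F} → run F
t=21: ready={F} → run F
t=22: (idle)
t=23: (idle)
t=24: (idle)
t=25: (idle)

running at tick 4 = D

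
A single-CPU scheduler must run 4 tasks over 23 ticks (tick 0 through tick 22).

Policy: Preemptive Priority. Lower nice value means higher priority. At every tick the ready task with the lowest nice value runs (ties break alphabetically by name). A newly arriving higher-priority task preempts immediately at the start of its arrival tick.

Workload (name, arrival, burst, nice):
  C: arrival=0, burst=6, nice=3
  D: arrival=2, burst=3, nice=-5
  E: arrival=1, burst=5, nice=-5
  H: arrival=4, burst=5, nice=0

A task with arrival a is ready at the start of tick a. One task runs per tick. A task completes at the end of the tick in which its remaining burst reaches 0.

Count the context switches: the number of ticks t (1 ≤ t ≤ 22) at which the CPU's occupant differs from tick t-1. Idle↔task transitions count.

context switches = 6

t=0: ready={C} → run C
t=1: ready={C,E} → run E
t=2: ready={C,D,E} → run D
t=3: ready={C,D,E} → run D
t=4: ready={C,D,E,H} → run D
t=5: ready={C,E,H} → run E
t=6: ready={C,E,H} → run E
t=7: ready={C,E,H} → run E
t=8: ready={C,E,H} → run E
t=9: ready={C,H} → run H
t=10: ready={C,H} → run H
t=11: ready={C,H} → run H
t=12: ready={C,H} → run H
t=13: ready={C,H} → run H
t=14: ready={C} → run C
t=15: ready={C} → run C
t=16: ready={C} → run C
t=17: ready={C} → run C
t=18: ready={C} → run C
t=19: (idle)
t=20: (idle)
t=21: (idle)
t=22: (idle)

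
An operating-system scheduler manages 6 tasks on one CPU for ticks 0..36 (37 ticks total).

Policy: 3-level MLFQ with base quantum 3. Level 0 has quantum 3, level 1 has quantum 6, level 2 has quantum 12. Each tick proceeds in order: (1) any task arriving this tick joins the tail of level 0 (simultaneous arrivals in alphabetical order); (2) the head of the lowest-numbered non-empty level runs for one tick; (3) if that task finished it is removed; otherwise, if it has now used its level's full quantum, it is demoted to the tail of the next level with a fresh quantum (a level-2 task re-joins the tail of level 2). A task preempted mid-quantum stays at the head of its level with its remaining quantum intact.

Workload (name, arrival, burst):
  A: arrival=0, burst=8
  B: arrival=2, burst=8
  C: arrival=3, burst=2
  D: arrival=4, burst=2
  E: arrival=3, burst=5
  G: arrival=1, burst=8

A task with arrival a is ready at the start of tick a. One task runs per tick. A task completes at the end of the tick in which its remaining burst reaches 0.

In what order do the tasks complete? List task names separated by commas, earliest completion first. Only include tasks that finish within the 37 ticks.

t=0: L0/L1/L2 = A/-/- → run A
t=1: L0/L1/L2 = AG/-/- → run A
t=2: L0/L1/L2 = AGB/-/- → run A
t=3: L0/L1/L2 = GBCE/A/- → run G
t=4: L0/L1/L2 = GBCED/A/- → run G
t=5: L0/L1/L2 = GBCED/A/- → run G
t=6: L0/L1/L2 = BCED/AG/- → run B
t=7: L0/L1/L2 = BCED/AG/- → run B
t=8: L0/L1/L2 = BCED/AG/- → run B
t=9: L0/L1/L2 = CED/AGB/- → run C
t=10: L0/L1/L2 = CED/AGB/- → run C
t=11: L0/L1/L2 = ED/AGB/- → run E
t=12: L0/L1/L2 = ED/AGB/- → run E
t=13: L0/L1/L2 = ED/AGB/- → run E
t=14: L0/L1/L2 = D/AGBE/- → run D
t=15: L0/L1/L2 = D/AGBE/- → run D
t=16: L0/L1/L2 = -/AGBE/- → run A
t=17: L0/L1/L2 = -/AGBE/- → run A
t=18: L0/L1/L2 = -/AGBE/- → run A
t=19: L0/L1/L2 = -/AGBE/- → run A
t=20: L0/L1/L2 = -/AGBE/- → run A
t=21: L0/L1/L2 = -/GBE/- → run G
t=22: L0/L1/L2 = -/GBE/- → run G
t=23: L0/L1/L2 = -/GBE/- → run G
t=24: L0/L1/L2 = -/GBE/- → run G
t=25: L0/L1/L2 = -/GBE/- → run G
t=26: L0/L1/L2 = -/BE/- → run B
t=27: L0/L1/L2 = -/BE/- → run B
t=28: L0/L1/L2 = -/BE/- → run B
t=29: L0/L1/L2 = -/BE/- → run B
t=30: L0/L1/L2 = -/BE/- → run B
t=31: L0/L1/L2 = -/E/- → run E
t=32: L0/L1/L2 = -/E/- → run E
t=33: (idle)
t=34: (idle)
t=35: (idle)
t=36: (idle)

completion order = C, D, A, G, B, E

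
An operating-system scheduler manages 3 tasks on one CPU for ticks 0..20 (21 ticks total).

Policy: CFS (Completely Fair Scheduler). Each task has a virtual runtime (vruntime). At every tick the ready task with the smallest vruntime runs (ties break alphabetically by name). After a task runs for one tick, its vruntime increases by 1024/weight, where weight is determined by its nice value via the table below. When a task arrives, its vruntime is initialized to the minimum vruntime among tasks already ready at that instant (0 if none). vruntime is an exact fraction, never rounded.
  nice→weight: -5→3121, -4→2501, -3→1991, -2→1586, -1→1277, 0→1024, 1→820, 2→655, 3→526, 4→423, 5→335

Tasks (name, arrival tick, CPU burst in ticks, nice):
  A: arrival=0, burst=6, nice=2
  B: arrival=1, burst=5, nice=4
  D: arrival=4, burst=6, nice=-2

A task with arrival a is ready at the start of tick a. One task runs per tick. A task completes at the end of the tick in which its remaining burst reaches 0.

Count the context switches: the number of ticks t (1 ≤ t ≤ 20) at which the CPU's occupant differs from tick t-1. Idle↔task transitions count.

t=0: vr[A=0] → run A
t=1: vr[A=1024/655 B=1024/655] → run A
t=2: vr[A=2048/655 B=1024/655] → run B
t=3: vr[A=2048/655 B=1103872/277065] → run A
t=4: vr[A=3072/655 B=1103872/277065 D=1103872/277065] → run B
t=5: vr[A=3072/655 B=1774592/277065 D=1103872/277065] → run D
t=6: vr[A=3072/655 B=1774592/277065 D=1017227776/219712545] → run D
t=7: vr[A=3072/655 B=1774592/277065 D=1159085056/219712545] → run A
t=8: vr[A=4096/655 B=1774592/277065 D=1159085056/219712545] → run D
t=9: vr[A=4096/655 B=1774592/277065 D=1300942336/219712545] → run D
t=10: vr[A=4096/655 B=1774592/277065 D=1442799616/219712545] → run A
t=11: vr[A=1024/131 B=1774592/277065 D=1442799616/219712545] → run B
t=12: vr[A=1024/131 B=815104/92355 D=1442799616/219712545] → run D
t=13: vr[A=1024/131 B=815104/92355 D=1584656896/219712545] → run D
t=14: vr[A=1024/131 B=815104/92355] → run A
t=15: vr[B=815104/92355] → run B
t=16: vr[B=3116032/277065] → run B
t=17: (idle)
t=18: (idle)
t=19: (idle)
t=20: (idle)

context switches = 12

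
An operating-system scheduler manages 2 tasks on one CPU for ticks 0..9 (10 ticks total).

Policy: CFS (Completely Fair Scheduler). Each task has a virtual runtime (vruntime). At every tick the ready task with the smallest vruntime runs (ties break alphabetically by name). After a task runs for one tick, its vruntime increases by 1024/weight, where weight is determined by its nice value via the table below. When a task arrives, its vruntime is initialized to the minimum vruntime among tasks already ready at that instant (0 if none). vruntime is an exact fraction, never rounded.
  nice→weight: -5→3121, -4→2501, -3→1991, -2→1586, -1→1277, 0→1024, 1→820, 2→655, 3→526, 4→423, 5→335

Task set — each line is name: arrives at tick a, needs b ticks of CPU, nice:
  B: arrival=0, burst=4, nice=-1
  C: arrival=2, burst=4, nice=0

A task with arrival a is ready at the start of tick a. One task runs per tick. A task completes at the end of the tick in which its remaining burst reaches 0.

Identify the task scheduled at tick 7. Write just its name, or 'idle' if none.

running at tick 7 = C

t=0: vr[B=0] → run B
t=1: vr[B=1024/1277] → run B
t=2: vr[B=2048/1277 C=2048/1277] → run B
t=3: vr[B=3072/1277 C=2048/1277] → run C
t=4: vr[B=3072/1277 C=3325/1277] → run B
t=5: vr[C=3325/1277] → run C
t=6: vr[C=4602/1277] → run C
t=7: vr[C=5879/1277] → run C
t=8: (idle)
t=9: (idle)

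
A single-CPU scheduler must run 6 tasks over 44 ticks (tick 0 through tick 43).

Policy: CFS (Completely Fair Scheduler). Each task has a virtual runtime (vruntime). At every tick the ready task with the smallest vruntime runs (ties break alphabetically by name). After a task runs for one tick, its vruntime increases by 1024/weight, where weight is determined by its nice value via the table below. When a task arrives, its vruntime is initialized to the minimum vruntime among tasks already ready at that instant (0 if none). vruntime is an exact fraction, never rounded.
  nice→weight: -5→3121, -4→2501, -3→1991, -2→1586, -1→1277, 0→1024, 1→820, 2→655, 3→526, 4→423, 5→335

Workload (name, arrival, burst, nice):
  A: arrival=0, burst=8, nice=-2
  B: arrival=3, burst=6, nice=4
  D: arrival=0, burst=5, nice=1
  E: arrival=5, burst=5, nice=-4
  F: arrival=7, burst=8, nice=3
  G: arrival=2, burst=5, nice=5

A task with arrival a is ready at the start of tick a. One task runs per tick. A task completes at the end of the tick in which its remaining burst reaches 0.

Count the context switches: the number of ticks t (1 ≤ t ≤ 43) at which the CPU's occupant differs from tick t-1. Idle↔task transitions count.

context switches = 34

t=0: vr[A=0 D=0] → run A
t=1: vr[A=512/793 D=0] → run D
t=2: vr[A=512/793 D=256/205 G=512/793] → run A
t=3: vr[A=1024/793 B=512/793 D=256/205 G=512/793] → run B
t=4: vr[A=1024/793 B=1028608/335439 D=256/205 G=512/793] → run G
t=5: vr[A=1024/793 B=1028608/335439 D=256/205 E=256/205 G=983552/265655] → run D
t=6: vr[A=1024/793 B=1028608/335439 D=512/205 E=256/205 G=983552/265655] → run E
t=7: vr[A=1024/793 B=1028608/335439 D=512/205 E=20736/12505 F=1024/793 G=983552/265655] → run A
t=8: vr[A=1536/793 B=1028608/335439 D=512/205 E=20736/12505 F=1024/793 G=983552/265655] → run F
t=9: vr[A=1536/793 B=1028608/335439 D=512/205 E=20736/12505 F=675328/208559 G=983552/265655] → run E
t=10: vr[A=1536/793 B=1028608/335439 D=512/205 E=25856/12505 F=675328/208559 G=983552/265655] → run A
t=11: vr[A=2048/793 B=1028608/335439 D=512/205 E=25856/12505 F=675328/208559 G=983552/265655] → run E
t=12: vr[A=2048/793 B=1028608/335439 D=512/205 E=30976/12505 F=675328/208559 G=983552/265655] → run E
t=13: vr[A=2048/793 B=1028608/335439 D=512/205 E=36096/12505 F=675328/208559 G=983552/265655] → run D
t=14: vr[A=2048/793 B=1028608/335439 D=768/205 E=36096/12505 F=675328/208559 G=983552/265655] → run A
t=15: vr[A=2560/793 B=1028608/335439 D=768/205 E=36096/12505 F=675328/208559 G=983552/265655] → run E
t=16: vr[A=2560/793 B=1028608/335439 D=768/205 F=675328/208559 G=983552/265655] → run B
t=17: vr[A=2560/793 B=1840640/335439 D=768/205 F=675328/208559 G=983552/265655] → run A
t=18: vr[A=3072/793 B=1840640/335439 D=768/205 F=675328/208559 G=983552/265655] → run F
t=19: vr[A=3072/793 B=1840640/335439 D=768/205 F=1081344/208559 G=983552/265655] → run G
t=20: vr[A=3072/793 B=1840640/335439 D=768/205 F=1081344/208559 G=1795584/265655] → run D
t=21: vr[A=3072/793 B=1840640/335439 D=1024/205 F=1081344/208559 G=1795584/265655] → run A
t=22: vr[A=3584/793 B=1840640/335439 D=1024/205 F=1081344/208559 G=1795584/265655] → run A
t=23: vr[B=1840640/335439 D=1024/205 F=1081344/208559 G=1795584/265655] → run D
t=24: vr[B=1840640/335439 F=1081344/208559 G=1795584/265655] → run F
t=25: vr[B=1840640/335439 F=1487360/208559 G=1795584/265655] → run B
t=26: vr[B=884224/111813 F=1487360/208559 G=1795584/265655] → run G
t=27: vr[B=884224/111813 F=1487360/208559 G=2607616/265655] → run F
t=28: vr[B=884224/111813 F=1893376/208559 G=2607616/265655] → run B
t=29: vr[B=3464704/335439 F=1893376/208559 G=2607616/265655] → run F
t=30: vr[B=3464704/335439 F=2299392/208559 G=2607616/265655] → run G
t=31: vr[B=3464704/335439 F=2299392/208559 G=3419648/265655] → run B
t=32: vr[B=4276736/335439 F=2299392/208559 G=3419648/265655] → run F
t=33: vr[B=4276736/335439 F=2705408/208559 G=3419648/265655] → run B
t=34: vr[F=2705408/208559 G=3419648/265655] → run G
t=35: vr[F=2705408/208559] → run F
t=36: vr[F=3111424/208559] → run F
t=37: (idle)
t=38: (idle)
t=39: (idle)
t=40: (idle)
t=41: (idle)
t=42: (idle)
t=43: (idle)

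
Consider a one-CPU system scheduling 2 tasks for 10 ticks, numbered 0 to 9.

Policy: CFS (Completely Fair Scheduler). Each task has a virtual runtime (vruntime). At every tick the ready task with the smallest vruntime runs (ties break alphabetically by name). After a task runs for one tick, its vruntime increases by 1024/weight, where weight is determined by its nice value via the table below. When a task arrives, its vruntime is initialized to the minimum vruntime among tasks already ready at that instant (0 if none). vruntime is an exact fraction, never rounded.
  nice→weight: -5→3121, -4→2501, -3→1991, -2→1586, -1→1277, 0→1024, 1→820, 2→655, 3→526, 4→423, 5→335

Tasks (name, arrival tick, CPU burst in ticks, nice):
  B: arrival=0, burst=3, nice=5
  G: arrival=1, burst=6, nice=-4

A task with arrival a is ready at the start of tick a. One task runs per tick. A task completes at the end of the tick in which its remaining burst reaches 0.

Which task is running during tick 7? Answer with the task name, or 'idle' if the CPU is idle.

t=0: vr[B=0] → run B
t=1: vr[B=1024/335 G=1024/335] → run B
t=2: vr[B=2048/335 G=1024/335] → run G
t=3: vr[B=2048/335 G=2904064/837835] → run G
t=4: vr[B=2048/335 G=3247104/837835] → run G
t=5: vr[B=2048/335 G=3590144/837835] → run G
t=6: vr[B=2048/335 G=3933184/837835] → run G
t=7: vr[B=2048/335 G=4276224/837835] → run G
t=8: vr[B=2048/335] → run B
t=9: (idle)

running at tick 7 = G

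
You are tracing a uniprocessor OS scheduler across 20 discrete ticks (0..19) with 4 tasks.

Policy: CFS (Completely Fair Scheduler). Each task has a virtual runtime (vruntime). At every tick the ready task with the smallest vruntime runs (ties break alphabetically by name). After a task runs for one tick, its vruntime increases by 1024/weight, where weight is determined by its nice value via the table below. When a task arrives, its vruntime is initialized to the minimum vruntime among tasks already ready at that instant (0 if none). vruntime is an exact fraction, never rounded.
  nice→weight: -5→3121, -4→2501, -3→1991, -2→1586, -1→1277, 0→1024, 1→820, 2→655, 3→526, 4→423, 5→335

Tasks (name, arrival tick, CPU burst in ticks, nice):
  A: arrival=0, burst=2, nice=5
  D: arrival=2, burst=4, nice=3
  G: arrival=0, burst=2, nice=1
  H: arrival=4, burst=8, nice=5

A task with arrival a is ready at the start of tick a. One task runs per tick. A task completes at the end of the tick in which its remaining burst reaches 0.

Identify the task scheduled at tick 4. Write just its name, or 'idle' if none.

running at tick 4 = A

t=0: vr[A=0 G=0] → run A
t=1: vr[A=1024/335 G=0] → run G
t=2: vr[A=1024/335 D=256/205 G=256/205] → run D
t=3: vr[A=1024/335 D=172288/53915 G=256/205] → run G
t=4: vr[A=1024/335 D=172288/53915 H=1024/335] → run A
t=5: vr[D=172288/53915 H=1024/335] → run H
t=6: vr[D=172288/53915 H=2048/335] → run D
t=7: vr[D=277248/53915 H=2048/335] → run D
t=8: vr[D=382208/53915 H=2048/335] → run H
t=9: vr[D=382208/53915 H=3072/335] → run D
t=10: vr[H=3072/335] → run H
t=11: vr[H=4096/335] → run H
t=12: vr[H=1024/67] → run H
t=13: vr[H=6144/335] → run H
t=14: vr[H=7168/335] → run H
t=15: vr[H=8192/335] → run H
t=16: (idle)
t=17: (idle)
t=18: (idle)
t=19: (idle)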